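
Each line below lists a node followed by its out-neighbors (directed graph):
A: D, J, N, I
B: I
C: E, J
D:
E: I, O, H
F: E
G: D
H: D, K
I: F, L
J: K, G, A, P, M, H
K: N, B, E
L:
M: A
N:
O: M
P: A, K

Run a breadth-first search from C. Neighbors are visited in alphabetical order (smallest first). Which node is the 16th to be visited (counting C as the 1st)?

Visit C; enqueue E, J → queue [E, J]
Visit E; enqueue H, I, O → queue [J, H, I, O]
Visit J; enqueue A, G, K, M, P → queue [H, I, O, A, G, K, M, P]
Visit H; enqueue D → queue [I, O, A, G, K, M, P, D]
Visit I; enqueue F, L → queue [O, A, G, K, M, P, D, F, L]
Visit O → queue [A, G, K, M, P, D, F, L]
Visit A; enqueue N → queue [G, K, M, P, D, F, L, N]
Visit G → queue [K, M, P, D, F, L, N]
Visit K; enqueue B → queue [M, P, D, F, L, N, B]
Visit M → queue [P, D, F, L, N, B]
Visit P → queue [D, F, L, N, B]
Visit D → queue [F, L, N, B]
Visit F → queue [L, N, B]
Visit L → queue [N, B]
Visit N → queue [B]
Visit B → queue []

Visit order: C, E, J, H, I, O, A, G, K, M, P, D, F, L, N, B

B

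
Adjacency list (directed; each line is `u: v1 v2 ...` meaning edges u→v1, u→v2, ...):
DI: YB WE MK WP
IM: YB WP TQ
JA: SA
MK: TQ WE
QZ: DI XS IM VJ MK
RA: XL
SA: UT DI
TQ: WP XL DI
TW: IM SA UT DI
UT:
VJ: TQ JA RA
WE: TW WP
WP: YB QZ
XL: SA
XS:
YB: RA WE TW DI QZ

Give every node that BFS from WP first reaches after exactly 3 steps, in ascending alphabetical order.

JA, SA, TQ, UT, XL

Level 0: WP
Level 1: QZ, YB
Level 2: DI, IM, MK, RA, TW, VJ, WE, XS
Level 3: JA, SA, TQ, UT, XL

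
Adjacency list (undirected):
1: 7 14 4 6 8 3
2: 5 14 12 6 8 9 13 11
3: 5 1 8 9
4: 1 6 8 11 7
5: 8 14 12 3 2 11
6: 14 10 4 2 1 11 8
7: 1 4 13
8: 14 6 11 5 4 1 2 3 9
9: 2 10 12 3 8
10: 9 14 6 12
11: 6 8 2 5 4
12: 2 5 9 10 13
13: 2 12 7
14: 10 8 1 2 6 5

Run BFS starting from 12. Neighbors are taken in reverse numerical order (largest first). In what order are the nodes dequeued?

12, 13, 10, 9, 5, 2, 7, 14, 6, 8, 3, 11, 4, 1

Visit 12; enqueue 13, 10, 9, 5, 2 → queue [13, 10, 9, 5, 2]
Visit 13; enqueue 7 → queue [10, 9, 5, 2, 7]
Visit 10; enqueue 14, 6 → queue [9, 5, 2, 7, 14, 6]
Visit 9; enqueue 8, 3 → queue [5, 2, 7, 14, 6, 8, 3]
Visit 5; enqueue 11 → queue [2, 7, 14, 6, 8, 3, 11]
Visit 2 → queue [7, 14, 6, 8, 3, 11]
Visit 7; enqueue 4, 1 → queue [14, 6, 8, 3, 11, 4, 1]
Visit 14 → queue [6, 8, 3, 11, 4, 1]
Visit 6 → queue [8, 3, 11, 4, 1]
Visit 8 → queue [3, 11, 4, 1]
Visit 3 → queue [11, 4, 1]
Visit 11 → queue [4, 1]
Visit 4 → queue [1]
Visit 1 → queue []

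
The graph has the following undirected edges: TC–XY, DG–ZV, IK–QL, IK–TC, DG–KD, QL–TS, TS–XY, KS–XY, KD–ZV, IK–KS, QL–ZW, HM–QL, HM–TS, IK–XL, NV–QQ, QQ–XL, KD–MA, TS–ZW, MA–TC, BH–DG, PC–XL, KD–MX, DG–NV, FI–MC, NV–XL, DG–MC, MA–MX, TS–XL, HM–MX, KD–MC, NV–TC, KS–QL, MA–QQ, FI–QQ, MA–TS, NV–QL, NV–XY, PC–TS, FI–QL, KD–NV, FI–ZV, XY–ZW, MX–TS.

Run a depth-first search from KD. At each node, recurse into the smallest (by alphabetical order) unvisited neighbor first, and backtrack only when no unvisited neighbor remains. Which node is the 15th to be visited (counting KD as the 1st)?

XY

Visit KD
KD → DG
DG → BH
DG → MC
MC → FI
FI → QL
QL → HM
HM → MX
MX → MA
MA → QQ
QQ → NV
NV → TC
TC → IK
IK → KS
KS → XY
XY → TS
TS → PC
PC → XL
TS → ZW
FI → ZV

Visit order: KD, DG, BH, MC, FI, QL, HM, MX, MA, QQ, NV, TC, IK, KS, XY, TS, PC, XL, ZW, ZV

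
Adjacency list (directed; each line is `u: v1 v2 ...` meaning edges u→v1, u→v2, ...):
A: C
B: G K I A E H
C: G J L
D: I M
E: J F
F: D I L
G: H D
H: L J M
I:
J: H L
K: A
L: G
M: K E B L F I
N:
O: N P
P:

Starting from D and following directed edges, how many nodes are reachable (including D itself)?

BFS from D visits: D, I, M, B, E, F, K, L, A, G, H, J, C
Reachable nodes: 13 of 16 total.

13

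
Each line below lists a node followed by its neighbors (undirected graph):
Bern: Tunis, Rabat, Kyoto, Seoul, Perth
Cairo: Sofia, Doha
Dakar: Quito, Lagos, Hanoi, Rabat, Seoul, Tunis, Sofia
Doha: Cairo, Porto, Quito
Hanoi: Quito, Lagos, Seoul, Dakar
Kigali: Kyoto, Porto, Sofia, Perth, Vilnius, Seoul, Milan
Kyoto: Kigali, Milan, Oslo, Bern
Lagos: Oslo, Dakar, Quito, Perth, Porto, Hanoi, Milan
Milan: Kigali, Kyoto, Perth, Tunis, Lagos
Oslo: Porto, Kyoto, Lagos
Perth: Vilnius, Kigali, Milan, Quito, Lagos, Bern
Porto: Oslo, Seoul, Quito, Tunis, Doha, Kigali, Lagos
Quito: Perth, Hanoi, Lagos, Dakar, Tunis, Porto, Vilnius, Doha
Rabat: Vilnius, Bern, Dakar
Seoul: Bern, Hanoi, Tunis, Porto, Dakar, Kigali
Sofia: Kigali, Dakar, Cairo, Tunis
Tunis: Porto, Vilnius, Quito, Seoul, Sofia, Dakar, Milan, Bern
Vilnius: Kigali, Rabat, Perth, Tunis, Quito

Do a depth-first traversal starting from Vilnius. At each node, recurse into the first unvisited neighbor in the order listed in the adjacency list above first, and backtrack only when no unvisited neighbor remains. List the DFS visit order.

Vilnius, Kigali, Kyoto, Milan, Perth, Quito, Hanoi, Lagos, Oslo, Porto, Seoul, Bern, Tunis, Sofia, Dakar, Rabat, Cairo, Doha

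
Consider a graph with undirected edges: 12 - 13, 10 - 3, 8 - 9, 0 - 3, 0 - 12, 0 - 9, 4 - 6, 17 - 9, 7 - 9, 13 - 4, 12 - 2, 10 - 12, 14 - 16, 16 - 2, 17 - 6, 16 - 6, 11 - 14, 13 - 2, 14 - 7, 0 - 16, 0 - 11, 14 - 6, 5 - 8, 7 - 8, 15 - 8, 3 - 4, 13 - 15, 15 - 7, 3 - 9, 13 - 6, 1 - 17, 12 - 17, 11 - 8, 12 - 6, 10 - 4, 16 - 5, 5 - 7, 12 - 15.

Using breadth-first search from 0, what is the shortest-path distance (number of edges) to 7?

2

Level 0: 0
Level 1: 3, 9, 11, 12, 16
Level 2: 2, 4, 5, 6, 7, 8, 10, 13, 14, 15, 17
Level 3: 1
7 first appears at level 2.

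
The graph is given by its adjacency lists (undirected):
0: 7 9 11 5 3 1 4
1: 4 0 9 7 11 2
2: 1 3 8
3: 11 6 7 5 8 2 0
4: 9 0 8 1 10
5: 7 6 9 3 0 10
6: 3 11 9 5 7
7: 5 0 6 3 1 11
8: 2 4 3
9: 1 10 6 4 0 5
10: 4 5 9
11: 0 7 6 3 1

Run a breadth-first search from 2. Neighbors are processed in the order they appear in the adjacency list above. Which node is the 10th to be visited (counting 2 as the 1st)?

6

Visit 2; enqueue 1, 3, 8 → queue [1, 3, 8]
Visit 1; enqueue 4, 0, 9, 7, 11 → queue [3, 8, 4, 0, 9, 7, 11]
Visit 3; enqueue 6, 5 → queue [8, 4, 0, 9, 7, 11, 6, 5]
Visit 8 → queue [4, 0, 9, 7, 11, 6, 5]
Visit 4; enqueue 10 → queue [0, 9, 7, 11, 6, 5, 10]
Visit 0 → queue [9, 7, 11, 6, 5, 10]
Visit 9 → queue [7, 11, 6, 5, 10]
Visit 7 → queue [11, 6, 5, 10]
Visit 11 → queue [6, 5, 10]
Visit 6 → queue [5, 10]
Visit 5 → queue [10]
Visit 10 → queue []

Visit order: 2, 1, 3, 8, 4, 0, 9, 7, 11, 6, 5, 10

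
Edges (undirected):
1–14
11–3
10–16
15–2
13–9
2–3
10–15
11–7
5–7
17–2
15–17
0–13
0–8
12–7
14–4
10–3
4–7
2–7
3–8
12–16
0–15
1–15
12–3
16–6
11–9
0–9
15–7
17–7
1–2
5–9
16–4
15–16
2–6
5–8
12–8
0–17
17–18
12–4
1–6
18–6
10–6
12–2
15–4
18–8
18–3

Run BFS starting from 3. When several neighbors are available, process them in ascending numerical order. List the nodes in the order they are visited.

3 -> 2 -> 8 -> 10 -> 11 -> 12 -> 18 -> 1 -> 6 -> 7 -> 15 -> 17 -> 0 -> 5 -> 16 -> 9 -> 4 -> 14 -> 13

Visit 3; enqueue 2, 8, 10, 11, 12, 18 → queue [2, 8, 10, 11, 12, 18]
Visit 2; enqueue 1, 6, 7, 15, 17 → queue [8, 10, 11, 12, 18, 1, 6, 7, 15, 17]
Visit 8; enqueue 0, 5 → queue [10, 11, 12, 18, 1, 6, 7, 15, 17, 0, 5]
Visit 10; enqueue 16 → queue [11, 12, 18, 1, 6, 7, 15, 17, 0, 5, 16]
Visit 11; enqueue 9 → queue [12, 18, 1, 6, 7, 15, 17, 0, 5, 16, 9]
Visit 12; enqueue 4 → queue [18, 1, 6, 7, 15, 17, 0, 5, 16, 9, 4]
Visit 18 → queue [1, 6, 7, 15, 17, 0, 5, 16, 9, 4]
Visit 1; enqueue 14 → queue [6, 7, 15, 17, 0, 5, 16, 9, 4, 14]
Visit 6 → queue [7, 15, 17, 0, 5, 16, 9, 4, 14]
Visit 7 → queue [15, 17, 0, 5, 16, 9, 4, 14]
Visit 15 → queue [17, 0, 5, 16, 9, 4, 14]
Visit 17 → queue [0, 5, 16, 9, 4, 14]
Visit 0; enqueue 13 → queue [5, 16, 9, 4, 14, 13]
Visit 5 → queue [16, 9, 4, 14, 13]
Visit 16 → queue [9, 4, 14, 13]
Visit 9 → queue [4, 14, 13]
Visit 4 → queue [14, 13]
Visit 14 → queue [13]
Visit 13 → queue []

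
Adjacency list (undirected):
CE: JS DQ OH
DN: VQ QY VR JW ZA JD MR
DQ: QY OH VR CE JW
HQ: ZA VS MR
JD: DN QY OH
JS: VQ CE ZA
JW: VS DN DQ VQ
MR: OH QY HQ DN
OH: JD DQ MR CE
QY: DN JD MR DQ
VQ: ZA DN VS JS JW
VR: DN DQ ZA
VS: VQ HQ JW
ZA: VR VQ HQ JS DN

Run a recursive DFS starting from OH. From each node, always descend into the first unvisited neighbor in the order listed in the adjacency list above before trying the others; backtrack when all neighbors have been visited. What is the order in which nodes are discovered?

Visit OH
OH → JD
JD → DN
DN → VQ
VQ → ZA
ZA → VR
VR → DQ
DQ → QY
QY → MR
MR → HQ
HQ → VS
VS → JW
DQ → CE
CE → JS

OH JD DN VQ ZA VR DQ QY MR HQ VS JW CE JS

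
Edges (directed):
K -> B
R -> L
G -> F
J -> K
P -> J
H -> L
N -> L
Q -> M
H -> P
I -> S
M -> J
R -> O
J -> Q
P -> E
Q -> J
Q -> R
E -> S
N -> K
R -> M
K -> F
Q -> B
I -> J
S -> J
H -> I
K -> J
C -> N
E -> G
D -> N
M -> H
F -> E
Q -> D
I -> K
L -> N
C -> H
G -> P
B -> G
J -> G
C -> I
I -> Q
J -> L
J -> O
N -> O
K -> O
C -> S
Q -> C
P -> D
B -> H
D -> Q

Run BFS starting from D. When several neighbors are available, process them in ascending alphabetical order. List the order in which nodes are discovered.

Visit D; enqueue N, Q → queue [N, Q]
Visit N; enqueue K, L, O → queue [Q, K, L, O]
Visit Q; enqueue B, C, J, M, R → queue [K, L, O, B, C, J, M, R]
Visit K; enqueue F → queue [L, O, B, C, J, M, R, F]
Visit L → queue [O, B, C, J, M, R, F]
Visit O → queue [B, C, J, M, R, F]
Visit B; enqueue G, H → queue [C, J, M, R, F, G, H]
Visit C; enqueue I, S → queue [J, M, R, F, G, H, I, S]
Visit J → queue [M, R, F, G, H, I, S]
Visit M → queue [R, F, G, H, I, S]
Visit R → queue [F, G, H, I, S]
Visit F; enqueue E → queue [G, H, I, S, E]
Visit G; enqueue P → queue [H, I, S, E, P]
Visit H → queue [I, S, E, P]
Visit I → queue [S, E, P]
Visit S → queue [E, P]
Visit E → queue [P]
Visit P → queue []

D, N, Q, K, L, O, B, C, J, M, R, F, G, H, I, S, E, P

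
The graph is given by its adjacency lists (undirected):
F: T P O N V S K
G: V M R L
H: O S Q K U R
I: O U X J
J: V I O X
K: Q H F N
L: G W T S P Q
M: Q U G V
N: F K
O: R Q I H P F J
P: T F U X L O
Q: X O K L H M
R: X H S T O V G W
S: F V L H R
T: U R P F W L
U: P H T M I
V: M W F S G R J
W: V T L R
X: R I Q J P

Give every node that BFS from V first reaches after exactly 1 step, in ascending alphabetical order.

F, G, J, M, R, S, W

Level 0: V
Level 1: F, G, J, M, R, S, W
Level 2: H, I, K, L, N, O, P, Q, T, U, X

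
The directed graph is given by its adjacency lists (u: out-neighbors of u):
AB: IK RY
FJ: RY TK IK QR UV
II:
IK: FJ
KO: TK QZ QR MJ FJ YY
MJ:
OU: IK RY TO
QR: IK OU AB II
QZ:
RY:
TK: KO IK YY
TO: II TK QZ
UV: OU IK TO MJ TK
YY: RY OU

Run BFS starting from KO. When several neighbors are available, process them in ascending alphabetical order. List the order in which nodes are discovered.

Visit KO; enqueue FJ, MJ, QR, QZ, TK, YY → queue [FJ, MJ, QR, QZ, TK, YY]
Visit FJ; enqueue IK, RY, UV → queue [MJ, QR, QZ, TK, YY, IK, RY, UV]
Visit MJ → queue [QR, QZ, TK, YY, IK, RY, UV]
Visit QR; enqueue AB, II, OU → queue [QZ, TK, YY, IK, RY, UV, AB, II, OU]
Visit QZ → queue [TK, YY, IK, RY, UV, AB, II, OU]
Visit TK → queue [YY, IK, RY, UV, AB, II, OU]
Visit YY → queue [IK, RY, UV, AB, II, OU]
Visit IK → queue [RY, UV, AB, II, OU]
Visit RY → queue [UV, AB, II, OU]
Visit UV; enqueue TO → queue [AB, II, OU, TO]
Visit AB → queue [II, OU, TO]
Visit II → queue [OU, TO]
Visit OU → queue [TO]
Visit TO → queue []

KO FJ MJ QR QZ TK YY IK RY UV AB II OU TO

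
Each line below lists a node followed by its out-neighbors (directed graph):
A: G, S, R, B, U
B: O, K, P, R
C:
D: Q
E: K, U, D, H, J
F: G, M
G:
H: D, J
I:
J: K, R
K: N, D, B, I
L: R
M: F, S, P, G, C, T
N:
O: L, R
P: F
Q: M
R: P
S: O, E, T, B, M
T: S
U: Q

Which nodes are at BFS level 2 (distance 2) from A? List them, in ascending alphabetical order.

E, K, M, O, P, Q, T

Level 0: A
Level 1: B, G, R, S, U
Level 2: E, K, M, O, P, Q, T
Level 3: C, D, F, H, I, J, L, N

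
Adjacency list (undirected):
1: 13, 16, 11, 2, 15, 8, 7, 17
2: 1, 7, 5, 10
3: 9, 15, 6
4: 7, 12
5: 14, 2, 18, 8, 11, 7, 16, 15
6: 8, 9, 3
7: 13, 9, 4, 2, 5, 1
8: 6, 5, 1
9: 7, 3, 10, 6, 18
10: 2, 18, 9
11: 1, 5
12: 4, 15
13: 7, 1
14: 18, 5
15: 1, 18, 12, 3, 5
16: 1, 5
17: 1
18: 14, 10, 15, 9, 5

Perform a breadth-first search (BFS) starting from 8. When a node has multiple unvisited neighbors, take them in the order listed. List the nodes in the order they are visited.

8 → 6 → 5 → 1 → 9 → 3 → 14 → 2 → 18 → 11 → 7 → 16 → 15 → 13 → 17 → 10 → 4 → 12

Visit 8; enqueue 6, 5, 1 → queue [6, 5, 1]
Visit 6; enqueue 9, 3 → queue [5, 1, 9, 3]
Visit 5; enqueue 14, 2, 18, 11, 7, 16, 15 → queue [1, 9, 3, 14, 2, 18, 11, 7, 16, 15]
Visit 1; enqueue 13, 17 → queue [9, 3, 14, 2, 18, 11, 7, 16, 15, 13, 17]
Visit 9; enqueue 10 → queue [3, 14, 2, 18, 11, 7, 16, 15, 13, 17, 10]
Visit 3 → queue [14, 2, 18, 11, 7, 16, 15, 13, 17, 10]
Visit 14 → queue [2, 18, 11, 7, 16, 15, 13, 17, 10]
Visit 2 → queue [18, 11, 7, 16, 15, 13, 17, 10]
Visit 18 → queue [11, 7, 16, 15, 13, 17, 10]
Visit 11 → queue [7, 16, 15, 13, 17, 10]
Visit 7; enqueue 4 → queue [16, 15, 13, 17, 10, 4]
Visit 16 → queue [15, 13, 17, 10, 4]
Visit 15; enqueue 12 → queue [13, 17, 10, 4, 12]
Visit 13 → queue [17, 10, 4, 12]
Visit 17 → queue [10, 4, 12]
Visit 10 → queue [4, 12]
Visit 4 → queue [12]
Visit 12 → queue []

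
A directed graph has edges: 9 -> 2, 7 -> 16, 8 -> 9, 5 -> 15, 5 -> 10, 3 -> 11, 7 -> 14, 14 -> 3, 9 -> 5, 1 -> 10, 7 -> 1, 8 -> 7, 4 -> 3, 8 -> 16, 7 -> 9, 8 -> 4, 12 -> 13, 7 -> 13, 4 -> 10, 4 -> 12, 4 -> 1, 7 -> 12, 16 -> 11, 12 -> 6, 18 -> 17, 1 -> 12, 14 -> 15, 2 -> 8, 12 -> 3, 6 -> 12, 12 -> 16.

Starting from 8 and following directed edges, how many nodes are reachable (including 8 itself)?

BFS from 8 visits: 8, 16, 9, 7, 4, 11, 5, 2, 14, 13, 12, 1, 10, 3, 15, 6
Reachable nodes: 16 of 18 total.

16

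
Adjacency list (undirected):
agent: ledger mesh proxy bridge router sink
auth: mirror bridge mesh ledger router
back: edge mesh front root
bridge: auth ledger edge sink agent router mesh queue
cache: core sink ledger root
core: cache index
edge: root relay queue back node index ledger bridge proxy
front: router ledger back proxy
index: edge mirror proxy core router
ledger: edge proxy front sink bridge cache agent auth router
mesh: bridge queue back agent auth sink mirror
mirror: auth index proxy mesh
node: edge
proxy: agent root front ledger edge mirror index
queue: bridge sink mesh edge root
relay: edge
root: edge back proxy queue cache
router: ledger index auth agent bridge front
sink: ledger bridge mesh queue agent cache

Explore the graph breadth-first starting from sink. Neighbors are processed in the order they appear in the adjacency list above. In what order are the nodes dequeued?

sink, ledger, bridge, mesh, queue, agent, cache, edge, proxy, front, auth, router, back, mirror, root, core, relay, node, index

Visit sink; enqueue ledger, bridge, mesh, queue, agent, cache → queue [ledger, bridge, mesh, queue, agent, cache]
Visit ledger; enqueue edge, proxy, front, auth, router → queue [bridge, mesh, queue, agent, cache, edge, proxy, front, auth, router]
Visit bridge → queue [mesh, queue, agent, cache, edge, proxy, front, auth, router]
Visit mesh; enqueue back, mirror → queue [queue, agent, cache, edge, proxy, front, auth, router, back, mirror]
Visit queue; enqueue root → queue [agent, cache, edge, proxy, front, auth, router, back, mirror, root]
Visit agent → queue [cache, edge, proxy, front, auth, router, back, mirror, root]
Visit cache; enqueue core → queue [edge, proxy, front, auth, router, back, mirror, root, core]
Visit edge; enqueue relay, node, index → queue [proxy, front, auth, router, back, mirror, root, core, relay, node, index]
Visit proxy → queue [front, auth, router, back, mirror, root, core, relay, node, index]
Visit front → queue [auth, router, back, mirror, root, core, relay, node, index]
Visit auth → queue [router, back, mirror, root, core, relay, node, index]
Visit router → queue [back, mirror, root, core, relay, node, index]
Visit back → queue [mirror, root, core, relay, node, index]
Visit mirror → queue [root, core, relay, node, index]
Visit root → queue [core, relay, node, index]
Visit core → queue [relay, node, index]
Visit relay → queue [node, index]
Visit node → queue [index]
Visit index → queue []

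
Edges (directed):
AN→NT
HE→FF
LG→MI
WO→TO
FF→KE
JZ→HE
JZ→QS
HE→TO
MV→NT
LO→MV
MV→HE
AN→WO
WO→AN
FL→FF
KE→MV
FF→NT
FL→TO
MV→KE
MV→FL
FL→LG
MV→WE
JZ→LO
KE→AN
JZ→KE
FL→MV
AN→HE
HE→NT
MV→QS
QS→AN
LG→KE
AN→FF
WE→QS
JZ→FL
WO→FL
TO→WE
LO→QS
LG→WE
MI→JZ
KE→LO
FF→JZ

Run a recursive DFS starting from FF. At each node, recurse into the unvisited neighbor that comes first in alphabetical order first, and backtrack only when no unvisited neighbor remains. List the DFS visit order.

Visit FF
FF → JZ
JZ → FL
FL → LG
LG → KE
KE → AN
AN → HE
HE → NT
HE → TO
TO → WE
WE → QS
AN → WO
KE → LO
LO → MV
LG → MI

FF -> JZ -> FL -> LG -> KE -> AN -> HE -> NT -> TO -> WE -> QS -> WO -> LO -> MV -> MI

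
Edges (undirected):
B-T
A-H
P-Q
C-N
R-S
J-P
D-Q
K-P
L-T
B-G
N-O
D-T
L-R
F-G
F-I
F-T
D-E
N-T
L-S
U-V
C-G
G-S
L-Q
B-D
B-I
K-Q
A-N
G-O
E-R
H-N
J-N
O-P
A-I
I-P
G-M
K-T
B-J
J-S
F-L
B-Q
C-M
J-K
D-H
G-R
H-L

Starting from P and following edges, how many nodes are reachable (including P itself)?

BFS from P visits: P, I, J, K, O, Q, A, B, F, N, S, T, G, D, L, H, C, R, M, E
Reachable nodes: 20 of 22 total.

20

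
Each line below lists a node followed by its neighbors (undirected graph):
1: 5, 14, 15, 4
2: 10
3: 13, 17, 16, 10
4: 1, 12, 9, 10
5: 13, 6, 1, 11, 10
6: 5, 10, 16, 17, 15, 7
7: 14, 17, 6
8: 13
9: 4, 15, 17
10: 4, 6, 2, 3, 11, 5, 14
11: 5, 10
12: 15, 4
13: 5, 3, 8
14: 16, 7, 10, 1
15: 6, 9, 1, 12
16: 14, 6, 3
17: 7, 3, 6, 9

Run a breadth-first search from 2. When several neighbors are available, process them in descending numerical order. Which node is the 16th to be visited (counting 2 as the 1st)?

Visit 2; enqueue 10 → queue [10]
Visit 10; enqueue 14, 11, 6, 5, 4, 3 → queue [14, 11, 6, 5, 4, 3]
Visit 14; enqueue 16, 7, 1 → queue [11, 6, 5, 4, 3, 16, 7, 1]
Visit 11 → queue [6, 5, 4, 3, 16, 7, 1]
Visit 6; enqueue 17, 15 → queue [5, 4, 3, 16, 7, 1, 17, 15]
Visit 5; enqueue 13 → queue [4, 3, 16, 7, 1, 17, 15, 13]
Visit 4; enqueue 12, 9 → queue [3, 16, 7, 1, 17, 15, 13, 12, 9]
Visit 3 → queue [16, 7, 1, 17, 15, 13, 12, 9]
Visit 16 → queue [7, 1, 17, 15, 13, 12, 9]
Visit 7 → queue [1, 17, 15, 13, 12, 9]
Visit 1 → queue [17, 15, 13, 12, 9]
Visit 17 → queue [15, 13, 12, 9]
Visit 15 → queue [13, 12, 9]
Visit 13; enqueue 8 → queue [12, 9, 8]
Visit 12 → queue [9, 8]
Visit 9 → queue [8]
Visit 8 → queue []

Visit order: 2, 10, 14, 11, 6, 5, 4, 3, 16, 7, 1, 17, 15, 13, 12, 9, 8

9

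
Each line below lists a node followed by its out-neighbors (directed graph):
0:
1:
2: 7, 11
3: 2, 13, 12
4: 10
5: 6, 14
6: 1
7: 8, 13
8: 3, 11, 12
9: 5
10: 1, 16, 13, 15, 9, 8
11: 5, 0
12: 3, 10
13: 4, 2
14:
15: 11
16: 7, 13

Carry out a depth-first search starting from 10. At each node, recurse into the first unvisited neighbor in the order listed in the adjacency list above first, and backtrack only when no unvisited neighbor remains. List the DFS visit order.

10 -> 1 -> 16 -> 7 -> 8 -> 3 -> 2 -> 11 -> 5 -> 6 -> 14 -> 0 -> 13 -> 4 -> 12 -> 15 -> 9

Visit 10
10 → 1
10 → 16
16 → 7
7 → 8
8 → 3
3 → 2
2 → 11
11 → 5
5 → 6
5 → 14
11 → 0
3 → 13
13 → 4
3 → 12
10 → 15
10 → 9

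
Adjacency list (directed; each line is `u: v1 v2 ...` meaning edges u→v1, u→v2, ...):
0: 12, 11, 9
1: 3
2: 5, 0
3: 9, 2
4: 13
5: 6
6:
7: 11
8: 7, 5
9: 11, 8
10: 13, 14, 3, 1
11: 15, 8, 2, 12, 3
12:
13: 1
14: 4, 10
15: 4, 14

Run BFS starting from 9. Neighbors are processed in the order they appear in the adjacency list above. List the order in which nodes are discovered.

Visit 9; enqueue 11, 8 → queue [11, 8]
Visit 11; enqueue 15, 2, 12, 3 → queue [8, 15, 2, 12, 3]
Visit 8; enqueue 7, 5 → queue [15, 2, 12, 3, 7, 5]
Visit 15; enqueue 4, 14 → queue [2, 12, 3, 7, 5, 4, 14]
Visit 2; enqueue 0 → queue [12, 3, 7, 5, 4, 14, 0]
Visit 12 → queue [3, 7, 5, 4, 14, 0]
Visit 3 → queue [7, 5, 4, 14, 0]
Visit 7 → queue [5, 4, 14, 0]
Visit 5; enqueue 6 → queue [4, 14, 0, 6]
Visit 4; enqueue 13 → queue [14, 0, 6, 13]
Visit 14; enqueue 10 → queue [0, 6, 13, 10]
Visit 0 → queue [6, 13, 10]
Visit 6 → queue [13, 10]
Visit 13; enqueue 1 → queue [10, 1]
Visit 10 → queue [1]
Visit 1 → queue []

9 -> 11 -> 8 -> 15 -> 2 -> 12 -> 3 -> 7 -> 5 -> 4 -> 14 -> 0 -> 6 -> 13 -> 10 -> 1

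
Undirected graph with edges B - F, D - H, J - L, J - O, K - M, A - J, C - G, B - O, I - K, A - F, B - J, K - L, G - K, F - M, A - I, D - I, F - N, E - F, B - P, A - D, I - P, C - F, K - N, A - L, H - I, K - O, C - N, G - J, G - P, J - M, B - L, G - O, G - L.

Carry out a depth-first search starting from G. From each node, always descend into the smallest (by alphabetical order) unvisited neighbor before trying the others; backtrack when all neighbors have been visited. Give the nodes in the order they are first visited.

Visit G
G → C
C → F
F → A
A → D
D → H
H → I
I → K
K → L
L → B
B → J
J → M
J → O
B → P
K → N
F → E

G → C → F → A → D → H → I → K → L → B → J → M → O → P → N → E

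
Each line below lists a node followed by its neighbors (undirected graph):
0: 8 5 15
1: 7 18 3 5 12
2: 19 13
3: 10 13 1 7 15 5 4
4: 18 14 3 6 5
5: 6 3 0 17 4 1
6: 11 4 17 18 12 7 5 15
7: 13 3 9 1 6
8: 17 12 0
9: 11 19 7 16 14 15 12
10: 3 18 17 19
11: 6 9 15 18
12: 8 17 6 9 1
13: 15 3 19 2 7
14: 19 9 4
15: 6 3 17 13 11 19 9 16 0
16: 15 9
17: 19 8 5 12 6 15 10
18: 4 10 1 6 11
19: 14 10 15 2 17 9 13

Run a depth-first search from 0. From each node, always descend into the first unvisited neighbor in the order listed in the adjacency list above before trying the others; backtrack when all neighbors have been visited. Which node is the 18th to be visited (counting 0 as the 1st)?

1

Visit 0
0 → 8
8 → 17
17 → 19
19 → 14
14 → 9
9 → 11
11 → 6
6 → 4
4 → 18
18 → 10
10 → 3
3 → 13
13 → 15
15 → 16
13 → 2
13 → 7
7 → 1
1 → 5
1 → 12

Visit order: 0, 8, 17, 19, 14, 9, 11, 6, 4, 18, 10, 3, 13, 15, 16, 2, 7, 1, 5, 12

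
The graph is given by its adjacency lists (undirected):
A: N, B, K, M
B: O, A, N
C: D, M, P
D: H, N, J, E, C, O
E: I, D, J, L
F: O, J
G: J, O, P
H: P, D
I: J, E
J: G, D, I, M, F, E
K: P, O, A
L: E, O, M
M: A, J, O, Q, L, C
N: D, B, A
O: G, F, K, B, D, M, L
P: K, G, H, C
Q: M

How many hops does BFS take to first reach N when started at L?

3

Level 0: L
Level 1: E, M, O
Level 2: A, B, C, D, F, G, I, J, K, Q
Level 3: H, N, P
N first appears at level 3.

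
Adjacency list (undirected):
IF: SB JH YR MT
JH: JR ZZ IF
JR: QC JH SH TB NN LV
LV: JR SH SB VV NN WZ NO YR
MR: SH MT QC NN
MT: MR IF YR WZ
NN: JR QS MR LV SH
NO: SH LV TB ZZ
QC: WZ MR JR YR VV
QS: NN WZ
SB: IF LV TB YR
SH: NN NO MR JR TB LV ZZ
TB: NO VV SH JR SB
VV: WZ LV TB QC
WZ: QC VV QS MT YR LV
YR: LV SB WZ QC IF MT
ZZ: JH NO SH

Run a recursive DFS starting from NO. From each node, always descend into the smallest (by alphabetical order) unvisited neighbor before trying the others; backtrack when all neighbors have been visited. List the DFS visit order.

NO → LV → JR → JH → IF → MT → MR → NN → QS → WZ → QC → VV → TB → SB → YR → SH → ZZ

Visit NO
NO → LV
LV → JR
JR → JH
JH → IF
IF → MT
MT → MR
MR → NN
NN → QS
QS → WZ
WZ → QC
QC → VV
VV → TB
TB → SB
SB → YR
TB → SH
SH → ZZ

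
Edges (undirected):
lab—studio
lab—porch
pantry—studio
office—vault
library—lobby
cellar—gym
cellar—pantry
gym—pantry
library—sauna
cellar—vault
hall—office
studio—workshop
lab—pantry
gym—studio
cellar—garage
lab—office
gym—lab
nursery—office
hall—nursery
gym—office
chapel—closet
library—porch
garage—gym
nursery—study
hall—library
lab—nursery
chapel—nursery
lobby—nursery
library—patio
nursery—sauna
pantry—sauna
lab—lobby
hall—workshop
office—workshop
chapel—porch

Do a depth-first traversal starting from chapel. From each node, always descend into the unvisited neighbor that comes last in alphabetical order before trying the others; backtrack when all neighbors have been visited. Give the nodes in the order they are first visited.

Visit chapel
chapel → porch
porch → library
library → sauna
sauna → pantry
pantry → studio
studio → workshop
workshop → office
office → vault
vault → cellar
cellar → gym
gym → lab
lab → nursery
nursery → study
nursery → lobby
nursery → hall
gym → garage
library → patio
chapel → closet

chapel, porch, library, sauna, pantry, studio, workshop, office, vault, cellar, gym, lab, nursery, study, lobby, hall, garage, patio, closet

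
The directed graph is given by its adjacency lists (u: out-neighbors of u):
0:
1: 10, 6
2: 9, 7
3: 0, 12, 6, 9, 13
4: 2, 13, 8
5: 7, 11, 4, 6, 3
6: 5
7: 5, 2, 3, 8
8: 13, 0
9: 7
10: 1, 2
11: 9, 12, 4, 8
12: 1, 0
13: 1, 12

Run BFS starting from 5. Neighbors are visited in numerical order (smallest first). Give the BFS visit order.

Visit 5; enqueue 3, 4, 6, 7, 11 → queue [3, 4, 6, 7, 11]
Visit 3; enqueue 0, 9, 12, 13 → queue [4, 6, 7, 11, 0, 9, 12, 13]
Visit 4; enqueue 2, 8 → queue [6, 7, 11, 0, 9, 12, 13, 2, 8]
Visit 6 → queue [7, 11, 0, 9, 12, 13, 2, 8]
Visit 7 → queue [11, 0, 9, 12, 13, 2, 8]
Visit 11 → queue [0, 9, 12, 13, 2, 8]
Visit 0 → queue [9, 12, 13, 2, 8]
Visit 9 → queue [12, 13, 2, 8]
Visit 12; enqueue 1 → queue [13, 2, 8, 1]
Visit 13 → queue [2, 8, 1]
Visit 2 → queue [8, 1]
Visit 8 → queue [1]
Visit 1; enqueue 10 → queue [10]
Visit 10 → queue []

5 3 4 6 7 11 0 9 12 13 2 8 1 10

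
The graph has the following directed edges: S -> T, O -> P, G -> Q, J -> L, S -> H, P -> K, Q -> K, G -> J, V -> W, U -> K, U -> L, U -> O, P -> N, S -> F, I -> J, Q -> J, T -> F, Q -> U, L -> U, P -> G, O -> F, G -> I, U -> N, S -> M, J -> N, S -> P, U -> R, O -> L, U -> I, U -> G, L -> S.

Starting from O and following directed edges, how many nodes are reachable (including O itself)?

BFS from O visits: O, P, L, F, N, K, G, U, S, Q, J, I, R, T, M, H
Reachable nodes: 16 of 18 total.

16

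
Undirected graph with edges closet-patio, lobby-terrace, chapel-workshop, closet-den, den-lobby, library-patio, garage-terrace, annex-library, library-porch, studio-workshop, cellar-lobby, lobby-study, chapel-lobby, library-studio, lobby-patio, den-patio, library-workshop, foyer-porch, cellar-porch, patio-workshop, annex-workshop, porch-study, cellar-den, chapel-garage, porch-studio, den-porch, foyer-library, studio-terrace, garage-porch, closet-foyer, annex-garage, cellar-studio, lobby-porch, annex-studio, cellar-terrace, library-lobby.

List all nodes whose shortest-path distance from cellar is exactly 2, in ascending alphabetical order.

Level 0: cellar
Level 1: den, lobby, porch, studio, terrace
Level 2: annex, chapel, closet, foyer, garage, library, patio, study, workshop

annex, chapel, closet, foyer, garage, library, patio, study, workshop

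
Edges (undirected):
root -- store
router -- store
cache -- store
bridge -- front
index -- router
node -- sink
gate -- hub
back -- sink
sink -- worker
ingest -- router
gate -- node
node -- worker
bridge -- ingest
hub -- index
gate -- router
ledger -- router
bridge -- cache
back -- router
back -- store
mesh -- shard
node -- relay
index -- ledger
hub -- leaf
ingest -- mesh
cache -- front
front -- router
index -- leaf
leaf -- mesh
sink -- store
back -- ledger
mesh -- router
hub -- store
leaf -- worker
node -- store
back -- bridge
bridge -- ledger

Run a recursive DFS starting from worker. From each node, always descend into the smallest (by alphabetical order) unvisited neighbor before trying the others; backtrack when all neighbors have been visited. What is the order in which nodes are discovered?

Visit worker
worker → leaf
leaf → hub
hub → gate
gate → node
node → relay
node → sink
sink → back
back → bridge
bridge → cache
cache → front
front → router
router → index
index → ledger
router → ingest
ingest → mesh
mesh → shard
router → store
store → root

worker leaf hub gate node relay sink back bridge cache front router index ledger ingest mesh shard store root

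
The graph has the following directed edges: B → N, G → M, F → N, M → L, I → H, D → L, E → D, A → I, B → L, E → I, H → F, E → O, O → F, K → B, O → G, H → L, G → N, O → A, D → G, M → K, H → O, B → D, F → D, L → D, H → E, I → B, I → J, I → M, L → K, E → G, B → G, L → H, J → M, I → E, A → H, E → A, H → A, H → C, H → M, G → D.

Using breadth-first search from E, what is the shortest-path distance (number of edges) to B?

Level 0: E
Level 1: A, D, G, I, O
Level 2: B, F, H, J, L, M, N
Level 3: C, K
B first appears at level 2.

2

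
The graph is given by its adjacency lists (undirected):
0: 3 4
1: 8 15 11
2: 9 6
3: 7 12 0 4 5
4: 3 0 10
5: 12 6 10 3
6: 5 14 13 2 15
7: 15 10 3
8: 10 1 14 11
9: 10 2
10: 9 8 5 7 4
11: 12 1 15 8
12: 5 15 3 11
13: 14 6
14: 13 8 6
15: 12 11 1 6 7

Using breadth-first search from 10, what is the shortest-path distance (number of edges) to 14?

2

Level 0: 10
Level 1: 4, 5, 7, 8, 9
Level 2: 0, 1, 2, 3, 6, 11, 12, 14, 15
Level 3: 13
14 first appears at level 2.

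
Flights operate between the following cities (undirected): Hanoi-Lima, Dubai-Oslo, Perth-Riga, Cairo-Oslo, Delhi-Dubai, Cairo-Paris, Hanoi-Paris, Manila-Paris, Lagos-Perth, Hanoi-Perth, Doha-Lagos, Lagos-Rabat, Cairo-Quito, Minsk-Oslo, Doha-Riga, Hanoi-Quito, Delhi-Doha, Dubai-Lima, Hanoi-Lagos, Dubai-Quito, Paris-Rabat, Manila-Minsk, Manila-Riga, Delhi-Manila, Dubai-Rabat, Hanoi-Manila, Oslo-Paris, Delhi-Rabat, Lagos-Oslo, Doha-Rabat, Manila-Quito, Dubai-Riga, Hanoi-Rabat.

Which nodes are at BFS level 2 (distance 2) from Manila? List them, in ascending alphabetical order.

Cairo, Doha, Dubai, Lagos, Lima, Oslo, Perth, Rabat

Level 0: Manila
Level 1: Delhi, Hanoi, Minsk, Paris, Quito, Riga
Level 2: Cairo, Doha, Dubai, Lagos, Lima, Oslo, Perth, Rabat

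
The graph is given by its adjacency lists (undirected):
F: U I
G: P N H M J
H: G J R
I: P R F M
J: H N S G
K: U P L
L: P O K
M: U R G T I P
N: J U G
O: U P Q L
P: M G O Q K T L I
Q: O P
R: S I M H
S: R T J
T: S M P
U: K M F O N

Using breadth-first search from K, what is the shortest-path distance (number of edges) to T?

Level 0: K
Level 1: L, P, U
Level 2: F, G, I, M, N, O, Q, T
Level 3: H, J, R, S
T first appears at level 2.

2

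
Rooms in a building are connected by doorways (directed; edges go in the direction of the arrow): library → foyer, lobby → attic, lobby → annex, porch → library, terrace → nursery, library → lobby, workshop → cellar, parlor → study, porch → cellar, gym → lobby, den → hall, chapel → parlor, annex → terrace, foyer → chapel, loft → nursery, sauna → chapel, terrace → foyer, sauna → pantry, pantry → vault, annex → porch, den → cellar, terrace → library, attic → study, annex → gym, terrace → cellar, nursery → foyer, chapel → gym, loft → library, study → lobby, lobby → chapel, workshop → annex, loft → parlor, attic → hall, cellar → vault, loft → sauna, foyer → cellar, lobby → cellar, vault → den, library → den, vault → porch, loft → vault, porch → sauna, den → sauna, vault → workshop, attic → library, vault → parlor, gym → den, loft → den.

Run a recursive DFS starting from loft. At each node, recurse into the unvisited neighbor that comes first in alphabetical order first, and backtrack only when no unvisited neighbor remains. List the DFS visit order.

Visit loft
loft → den
den → cellar
cellar → vault
vault → parlor
parlor → study
study → lobby
lobby → annex
annex → gym
annex → porch
porch → library
library → foyer
foyer → chapel
porch → sauna
sauna → pantry
annex → terrace
terrace → nursery
lobby → attic
attic → hall
vault → workshop

loft → den → cellar → vault → parlor → study → lobby → annex → gym → porch → library → foyer → chapel → sauna → pantry → terrace → nursery → attic → hall → workshop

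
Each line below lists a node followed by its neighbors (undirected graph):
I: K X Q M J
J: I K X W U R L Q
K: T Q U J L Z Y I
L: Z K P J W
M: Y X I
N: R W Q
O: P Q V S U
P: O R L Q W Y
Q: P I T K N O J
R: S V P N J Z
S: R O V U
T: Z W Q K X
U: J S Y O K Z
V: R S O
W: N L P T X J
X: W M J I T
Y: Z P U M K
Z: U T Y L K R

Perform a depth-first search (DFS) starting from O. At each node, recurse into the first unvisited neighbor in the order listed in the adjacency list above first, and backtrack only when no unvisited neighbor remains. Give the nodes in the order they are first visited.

Visit O
O → P
P → R
R → S
S → V
S → U
U → J
J → I
I → K
K → T
T → Z
Z → Y
Y → M
M → X
X → W
W → N
N → Q
W → L

O -> P -> R -> S -> V -> U -> J -> I -> K -> T -> Z -> Y -> M -> X -> W -> N -> Q -> L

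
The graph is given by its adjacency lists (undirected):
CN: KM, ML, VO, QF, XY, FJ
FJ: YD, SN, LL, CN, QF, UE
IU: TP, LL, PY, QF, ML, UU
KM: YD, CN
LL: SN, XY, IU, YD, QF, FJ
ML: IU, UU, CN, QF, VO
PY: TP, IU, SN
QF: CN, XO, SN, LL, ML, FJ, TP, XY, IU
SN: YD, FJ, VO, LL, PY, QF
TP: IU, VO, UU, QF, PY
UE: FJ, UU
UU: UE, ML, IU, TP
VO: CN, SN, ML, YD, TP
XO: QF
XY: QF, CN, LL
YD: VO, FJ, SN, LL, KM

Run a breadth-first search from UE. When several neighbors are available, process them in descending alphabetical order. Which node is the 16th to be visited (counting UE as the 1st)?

XO

Visit UE; enqueue UU, FJ → queue [UU, FJ]
Visit UU; enqueue TP, ML, IU → queue [FJ, TP, ML, IU]
Visit FJ; enqueue YD, SN, QF, LL, CN → queue [TP, ML, IU, YD, SN, QF, LL, CN]
Visit TP; enqueue VO, PY → queue [ML, IU, YD, SN, QF, LL, CN, VO, PY]
Visit ML → queue [IU, YD, SN, QF, LL, CN, VO, PY]
Visit IU → queue [YD, SN, QF, LL, CN, VO, PY]
Visit YD; enqueue KM → queue [SN, QF, LL, CN, VO, PY, KM]
Visit SN → queue [QF, LL, CN, VO, PY, KM]
Visit QF; enqueue XY, XO → queue [LL, CN, VO, PY, KM, XY, XO]
Visit LL → queue [CN, VO, PY, KM, XY, XO]
Visit CN → queue [VO, PY, KM, XY, XO]
Visit VO → queue [PY, KM, XY, XO]
Visit PY → queue [KM, XY, XO]
Visit KM → queue [XY, XO]
Visit XY → queue [XO]
Visit XO → queue []

Visit order: UE, UU, FJ, TP, ML, IU, YD, SN, QF, LL, CN, VO, PY, KM, XY, XO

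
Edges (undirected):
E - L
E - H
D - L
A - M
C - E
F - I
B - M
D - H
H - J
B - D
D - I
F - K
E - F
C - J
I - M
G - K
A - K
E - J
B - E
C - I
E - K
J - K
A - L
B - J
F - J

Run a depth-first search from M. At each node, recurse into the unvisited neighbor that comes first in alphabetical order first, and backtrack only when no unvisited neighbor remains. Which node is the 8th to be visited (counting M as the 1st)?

J

Visit M
M → A
A → K
K → E
E → B
B → D
D → H
H → J
J → C
C → I
I → F
D → L
K → G

Visit order: M, A, K, E, B, D, H, J, C, I, F, L, G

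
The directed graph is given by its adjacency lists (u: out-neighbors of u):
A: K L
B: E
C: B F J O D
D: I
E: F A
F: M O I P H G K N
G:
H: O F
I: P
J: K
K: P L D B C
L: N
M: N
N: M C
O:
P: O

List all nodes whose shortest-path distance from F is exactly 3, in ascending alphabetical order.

E, J

Level 0: F
Level 1: G, H, I, K, M, N, O, P
Level 2: B, C, D, L
Level 3: E, J
Level 4: A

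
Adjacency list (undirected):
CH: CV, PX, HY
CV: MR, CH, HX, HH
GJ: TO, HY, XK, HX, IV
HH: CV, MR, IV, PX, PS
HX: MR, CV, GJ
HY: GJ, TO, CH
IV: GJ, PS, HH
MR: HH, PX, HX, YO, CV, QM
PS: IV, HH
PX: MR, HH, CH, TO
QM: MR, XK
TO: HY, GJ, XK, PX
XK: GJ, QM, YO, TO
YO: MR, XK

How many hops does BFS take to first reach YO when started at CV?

2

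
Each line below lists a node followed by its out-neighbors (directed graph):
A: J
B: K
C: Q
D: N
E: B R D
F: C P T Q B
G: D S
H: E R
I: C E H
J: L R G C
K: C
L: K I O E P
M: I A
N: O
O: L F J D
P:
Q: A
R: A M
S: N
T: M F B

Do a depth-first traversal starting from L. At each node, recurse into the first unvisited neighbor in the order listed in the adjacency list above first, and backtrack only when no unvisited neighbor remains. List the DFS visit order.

L, K, C, Q, A, J, R, M, I, E, B, D, N, O, F, P, T, H, G, S

Visit L
L → K
K → C
C → Q
Q → A
A → J
J → R
R → M
M → I
I → E
E → B
E → D
D → N
N → O
O → F
F → P
F → T
I → H
J → G
G → S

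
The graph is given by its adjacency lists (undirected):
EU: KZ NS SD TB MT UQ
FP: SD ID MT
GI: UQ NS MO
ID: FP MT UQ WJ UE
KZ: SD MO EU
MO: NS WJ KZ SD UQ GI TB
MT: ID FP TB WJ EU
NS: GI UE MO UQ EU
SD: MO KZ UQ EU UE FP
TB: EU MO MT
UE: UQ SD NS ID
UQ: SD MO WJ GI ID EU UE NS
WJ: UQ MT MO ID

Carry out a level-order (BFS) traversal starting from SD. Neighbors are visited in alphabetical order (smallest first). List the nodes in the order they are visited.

SD EU FP KZ MO UE UQ MT NS TB ID GI WJ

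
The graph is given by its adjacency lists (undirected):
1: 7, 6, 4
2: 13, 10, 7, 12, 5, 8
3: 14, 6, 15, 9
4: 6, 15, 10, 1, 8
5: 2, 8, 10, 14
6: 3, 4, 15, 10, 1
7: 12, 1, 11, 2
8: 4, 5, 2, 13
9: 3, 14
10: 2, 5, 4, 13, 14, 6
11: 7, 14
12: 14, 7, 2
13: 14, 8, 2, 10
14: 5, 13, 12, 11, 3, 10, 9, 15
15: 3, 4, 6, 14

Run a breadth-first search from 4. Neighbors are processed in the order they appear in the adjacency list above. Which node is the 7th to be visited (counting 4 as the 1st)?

3

Visit 4; enqueue 6, 15, 10, 1, 8 → queue [6, 15, 10, 1, 8]
Visit 6; enqueue 3 → queue [15, 10, 1, 8, 3]
Visit 15; enqueue 14 → queue [10, 1, 8, 3, 14]
Visit 10; enqueue 2, 5, 13 → queue [1, 8, 3, 14, 2, 5, 13]
Visit 1; enqueue 7 → queue [8, 3, 14, 2, 5, 13, 7]
Visit 8 → queue [3, 14, 2, 5, 13, 7]
Visit 3; enqueue 9 → queue [14, 2, 5, 13, 7, 9]
Visit 14; enqueue 12, 11 → queue [2, 5, 13, 7, 9, 12, 11]
Visit 2 → queue [5, 13, 7, 9, 12, 11]
Visit 5 → queue [13, 7, 9, 12, 11]
Visit 13 → queue [7, 9, 12, 11]
Visit 7 → queue [9, 12, 11]
Visit 9 → queue [12, 11]
Visit 12 → queue [11]
Visit 11 → queue []

Visit order: 4, 6, 15, 10, 1, 8, 3, 14, 2, 5, 13, 7, 9, 12, 11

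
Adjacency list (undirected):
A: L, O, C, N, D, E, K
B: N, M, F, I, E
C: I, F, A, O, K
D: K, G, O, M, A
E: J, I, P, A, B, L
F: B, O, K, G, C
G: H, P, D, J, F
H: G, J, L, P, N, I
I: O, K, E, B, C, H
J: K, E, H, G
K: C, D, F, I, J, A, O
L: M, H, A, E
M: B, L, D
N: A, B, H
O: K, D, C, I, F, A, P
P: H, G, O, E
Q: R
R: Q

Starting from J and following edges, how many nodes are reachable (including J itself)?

BFS from J visits: J, E, G, H, K, A, B, I, L, P, D, F, N, C, O, M
Reachable nodes: 16 of 18 total.

16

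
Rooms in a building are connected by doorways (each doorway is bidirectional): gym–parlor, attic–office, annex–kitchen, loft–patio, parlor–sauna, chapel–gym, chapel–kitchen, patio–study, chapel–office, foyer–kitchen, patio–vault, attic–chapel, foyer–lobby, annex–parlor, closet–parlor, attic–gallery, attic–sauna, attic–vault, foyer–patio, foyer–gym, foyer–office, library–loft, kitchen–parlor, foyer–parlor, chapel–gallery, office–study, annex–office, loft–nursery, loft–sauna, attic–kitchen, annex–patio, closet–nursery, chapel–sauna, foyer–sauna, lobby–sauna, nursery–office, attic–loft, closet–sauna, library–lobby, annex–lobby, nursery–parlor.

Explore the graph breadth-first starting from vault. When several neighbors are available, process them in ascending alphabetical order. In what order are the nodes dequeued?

vault, attic, patio, chapel, gallery, kitchen, loft, office, sauna, annex, foyer, study, gym, parlor, library, nursery, closet, lobby

Visit vault; enqueue attic, patio → queue [attic, patio]
Visit attic; enqueue chapel, gallery, kitchen, loft, office, sauna → queue [patio, chapel, gallery, kitchen, loft, office, sauna]
Visit patio; enqueue annex, foyer, study → queue [chapel, gallery, kitchen, loft, office, sauna, annex, foyer, study]
Visit chapel; enqueue gym → queue [gallery, kitchen, loft, office, sauna, annex, foyer, study, gym]
Visit gallery → queue [kitchen, loft, office, sauna, annex, foyer, study, gym]
Visit kitchen; enqueue parlor → queue [loft, office, sauna, annex, foyer, study, gym, parlor]
Visit loft; enqueue library, nursery → queue [office, sauna, annex, foyer, study, gym, parlor, library, nursery]
Visit office → queue [sauna, annex, foyer, study, gym, parlor, library, nursery]
Visit sauna; enqueue closet, lobby → queue [annex, foyer, study, gym, parlor, library, nursery, closet, lobby]
Visit annex → queue [foyer, study, gym, parlor, library, nursery, closet, lobby]
Visit foyer → queue [study, gym, parlor, library, nursery, closet, lobby]
Visit study → queue [gym, parlor, library, nursery, closet, lobby]
Visit gym → queue [parlor, library, nursery, closet, lobby]
Visit parlor → queue [library, nursery, closet, lobby]
Visit library → queue [nursery, closet, lobby]
Visit nursery → queue [closet, lobby]
Visit closet → queue [lobby]
Visit lobby → queue []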